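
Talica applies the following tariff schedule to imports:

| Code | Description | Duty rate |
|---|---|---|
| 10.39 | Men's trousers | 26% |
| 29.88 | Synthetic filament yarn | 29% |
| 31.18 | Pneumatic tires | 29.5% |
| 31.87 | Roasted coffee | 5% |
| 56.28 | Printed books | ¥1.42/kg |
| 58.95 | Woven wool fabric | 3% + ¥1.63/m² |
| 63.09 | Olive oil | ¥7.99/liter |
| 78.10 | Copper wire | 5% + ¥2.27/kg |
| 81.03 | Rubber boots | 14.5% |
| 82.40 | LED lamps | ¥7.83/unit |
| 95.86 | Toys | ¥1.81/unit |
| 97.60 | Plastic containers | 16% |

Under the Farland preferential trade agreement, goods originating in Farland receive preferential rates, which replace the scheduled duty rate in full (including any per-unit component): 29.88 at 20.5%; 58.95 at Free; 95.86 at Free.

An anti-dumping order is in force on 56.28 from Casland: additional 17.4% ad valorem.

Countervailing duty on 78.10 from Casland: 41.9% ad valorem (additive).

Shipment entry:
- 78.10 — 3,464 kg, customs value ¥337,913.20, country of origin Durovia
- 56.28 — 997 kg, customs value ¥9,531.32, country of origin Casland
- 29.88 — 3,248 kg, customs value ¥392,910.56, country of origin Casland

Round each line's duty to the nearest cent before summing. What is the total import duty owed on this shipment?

¥141,777.19

Line 1 (78.10, Durovia, 3,464 kg, ¥337,913.20):
Base rate for 78.10 is 5% + ¥2.27/kg.
The additional-duty order on 78.10 targets Casland, not Durovia; it does not apply.
Duty = ¥337,913.20 × 5% + 3,464 × ¥2.27 = ¥24,758.94.
Line 2 (56.28, Casland, 997 kg, ¥9,531.32):
Base rate for 56.28 is ¥1.42/kg.
Additional duty on 56.28 from Casland: +17.4% ad valorem. Applied ad valorem rate = 17.4%.
Duty = ¥9,531.32 × 17.4% + 997 × ¥1.42 = ¥3,074.19.
Line 3 (29.88, Casland, 3,248 kg, ¥392,910.56):
Base rate for 29.88 is 29%.
29.88 has an FTA preferential rate, but origin Casland is not Farland; base rate stands.
Duty = ¥392,910.56 × 29% = ¥113,944.06.
Total = ¥24,758.94 + ¥3,074.19 + ¥113,944.06 = ¥141,777.19.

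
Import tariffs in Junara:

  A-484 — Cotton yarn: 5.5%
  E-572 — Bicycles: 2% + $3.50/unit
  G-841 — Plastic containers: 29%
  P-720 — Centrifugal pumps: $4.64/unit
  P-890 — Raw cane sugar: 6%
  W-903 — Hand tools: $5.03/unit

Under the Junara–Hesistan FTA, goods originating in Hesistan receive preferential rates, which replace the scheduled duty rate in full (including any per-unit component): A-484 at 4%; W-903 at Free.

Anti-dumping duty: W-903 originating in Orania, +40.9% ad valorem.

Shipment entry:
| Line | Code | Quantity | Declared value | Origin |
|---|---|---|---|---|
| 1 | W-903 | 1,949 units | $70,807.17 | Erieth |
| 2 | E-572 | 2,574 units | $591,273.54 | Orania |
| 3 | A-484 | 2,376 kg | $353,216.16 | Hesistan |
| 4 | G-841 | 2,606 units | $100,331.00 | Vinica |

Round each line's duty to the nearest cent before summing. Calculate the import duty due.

Line 1 (W-903, Erieth, 1,949 units, $70,807.17):
Base rate for W-903 is $5.03/unit.
W-903 has an FTA preferential rate, but origin Erieth is not Hesistan; base rate stands.
The additional-duty order on W-903 targets Orania, not Erieth; it does not apply.
Duty = 1,949 × $5.03 = $9,803.47.
Line 2 (E-572, Orania, 2,574 units, $591,273.54):
Base rate for E-572 is 2% + $3.50/unit.
Duty = $591,273.54 × 2% + 2,574 × $3.50 = $20,834.47.
Line 3 (A-484, Hesistan, 2,376 kg, $353,216.16):
Base rate for A-484 is 5.5%.
Origin Hesistan qualifies under the Junara–Hesistan agreement and A-484 is covered: preferential rate 4% applies instead.
Duty = $353,216.16 × 4% = $14,128.65.
Line 4 (G-841, Vinica, 2,606 units, $100,331.00):
Base rate for G-841 is 29%.
Duty = $100,331.00 × 29% = $29,095.99.
Total = $9,803.47 + $20,834.47 + $14,128.65 + $29,095.99 = $73,862.58.

$73,862.58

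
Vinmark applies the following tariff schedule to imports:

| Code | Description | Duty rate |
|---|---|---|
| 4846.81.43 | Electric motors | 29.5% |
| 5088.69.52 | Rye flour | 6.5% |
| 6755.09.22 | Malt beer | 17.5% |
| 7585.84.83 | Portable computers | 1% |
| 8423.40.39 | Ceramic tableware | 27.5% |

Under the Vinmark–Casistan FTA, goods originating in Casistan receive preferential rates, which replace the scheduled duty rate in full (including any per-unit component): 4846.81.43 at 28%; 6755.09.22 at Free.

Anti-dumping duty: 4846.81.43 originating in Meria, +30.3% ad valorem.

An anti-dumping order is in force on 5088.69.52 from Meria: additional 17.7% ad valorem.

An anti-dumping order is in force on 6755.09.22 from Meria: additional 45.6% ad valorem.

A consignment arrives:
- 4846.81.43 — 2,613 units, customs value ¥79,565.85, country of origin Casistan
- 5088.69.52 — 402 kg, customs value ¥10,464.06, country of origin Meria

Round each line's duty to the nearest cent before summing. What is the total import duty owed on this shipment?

Line 1 (4846.81.43, Casistan, 2,613 units, ¥79,565.85):
Base rate for 4846.81.43 is 29.5%.
Origin Casistan qualifies under the Vinmark–Casistan agreement and 4846.81.43 is covered: preferential rate 28% applies instead.
The additional-duty order on 4846.81.43 targets Meria, not Casistan; it does not apply.
Duty = ¥79,565.85 × 28% = ¥22,278.44.
Line 2 (5088.69.52, Meria, 402 kg, ¥10,464.06):
Base rate for 5088.69.52 is 6.5%.
Additional duty on 5088.69.52 from Meria: +17.7%. Applied ad valorem rate: 6.5% + 17.7% = 24.2%.
Duty = ¥10,464.06 × 24.2% = ¥2,532.30.
Total = ¥22,278.44 + ¥2,532.30 = ¥24,810.74.

¥24,810.74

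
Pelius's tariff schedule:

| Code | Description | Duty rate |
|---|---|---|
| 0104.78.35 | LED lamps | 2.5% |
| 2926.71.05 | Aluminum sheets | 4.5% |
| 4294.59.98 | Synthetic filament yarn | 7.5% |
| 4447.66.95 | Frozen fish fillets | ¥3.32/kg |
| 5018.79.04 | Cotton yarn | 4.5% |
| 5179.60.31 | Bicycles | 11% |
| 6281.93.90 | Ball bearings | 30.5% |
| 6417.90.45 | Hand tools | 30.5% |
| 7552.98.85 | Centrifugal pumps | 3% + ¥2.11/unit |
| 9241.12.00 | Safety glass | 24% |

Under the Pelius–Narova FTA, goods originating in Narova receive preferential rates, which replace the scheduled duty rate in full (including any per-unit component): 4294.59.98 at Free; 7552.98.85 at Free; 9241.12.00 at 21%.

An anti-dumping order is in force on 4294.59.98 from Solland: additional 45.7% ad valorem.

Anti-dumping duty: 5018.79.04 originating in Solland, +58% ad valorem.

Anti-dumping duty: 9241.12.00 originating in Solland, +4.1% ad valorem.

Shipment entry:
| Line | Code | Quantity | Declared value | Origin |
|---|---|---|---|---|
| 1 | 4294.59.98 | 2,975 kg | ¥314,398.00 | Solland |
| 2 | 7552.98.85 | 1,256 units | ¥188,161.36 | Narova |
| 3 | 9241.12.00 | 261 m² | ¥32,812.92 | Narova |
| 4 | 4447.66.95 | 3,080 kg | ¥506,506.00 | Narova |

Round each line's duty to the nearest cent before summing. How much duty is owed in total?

¥184,376.05

Line 1 (4294.59.98, Solland, 2,975 kg, ¥314,398.00):
Base rate for 4294.59.98 is 7.5%.
4294.59.98 has an FTA preferential rate, but origin Solland is not Narova; base rate stands.
Additional duty on 4294.59.98 from Solland: +45.7%. Applied ad valorem rate: 7.5% + 45.7% = 53.2%.
Duty = ¥314,398.00 × 53.2% = ¥167,259.74.
Line 2 (7552.98.85, Narova, 1,256 units, ¥188,161.36):
Base rate for 7552.98.85 is 3% + ¥2.11/unit.
Origin Narova qualifies under the Pelius–Narova agreement and 7552.98.85 is covered: preferential rate Free applies instead.
Duty = ¥188,161.36 × 0% = ¥0.00.
Line 3 (9241.12.00, Narova, 261 m², ¥32,812.92):
Base rate for 9241.12.00 is 24%.
Origin Narova qualifies under the Pelius–Narova agreement and 9241.12.00 is covered: preferential rate 21% applies instead.
The additional-duty order on 9241.12.00 targets Solland, not Narova; it does not apply.
Duty = ¥32,812.92 × 21% = ¥6,890.71.
Line 4 (4447.66.95, Narova, 3,080 kg, ¥506,506.00):
Base rate for 4447.66.95 is ¥3.32/kg.
Origin Narova is the FTA partner but 4447.66.95 is not on the preference list; base rate stands.
Duty = 3,080 × ¥3.32 = ¥10,225.60.
Total = ¥167,259.74 + ¥0.00 + ¥6,890.71 + ¥10,225.60 = ¥184,376.05.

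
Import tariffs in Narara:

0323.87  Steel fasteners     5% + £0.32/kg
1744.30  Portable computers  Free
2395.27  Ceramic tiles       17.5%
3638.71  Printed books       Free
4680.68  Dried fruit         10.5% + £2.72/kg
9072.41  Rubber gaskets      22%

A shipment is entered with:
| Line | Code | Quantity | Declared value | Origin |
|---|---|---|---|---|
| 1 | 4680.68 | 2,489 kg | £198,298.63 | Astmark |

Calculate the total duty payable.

£27,591.44

Line 1 (4680.68, Astmark, 2,489 kg, £198,298.63):
Base rate for 4680.68 is 10.5% + £2.72/kg.
Duty = £198,298.63 × 10.5% + 2,489 × £2.72 = £27,591.44.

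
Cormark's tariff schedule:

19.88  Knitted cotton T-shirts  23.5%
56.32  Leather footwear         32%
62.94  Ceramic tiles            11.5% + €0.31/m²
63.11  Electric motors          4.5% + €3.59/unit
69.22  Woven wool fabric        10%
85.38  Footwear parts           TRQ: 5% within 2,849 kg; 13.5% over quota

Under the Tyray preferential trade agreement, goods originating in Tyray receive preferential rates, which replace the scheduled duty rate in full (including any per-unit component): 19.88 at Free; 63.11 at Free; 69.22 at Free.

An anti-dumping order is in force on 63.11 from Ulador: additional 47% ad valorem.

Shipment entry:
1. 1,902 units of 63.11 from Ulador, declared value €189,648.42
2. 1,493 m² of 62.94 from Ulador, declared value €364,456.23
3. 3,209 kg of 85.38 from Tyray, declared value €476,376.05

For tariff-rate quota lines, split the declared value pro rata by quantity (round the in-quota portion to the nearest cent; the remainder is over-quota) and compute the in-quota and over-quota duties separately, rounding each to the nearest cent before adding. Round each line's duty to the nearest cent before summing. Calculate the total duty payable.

€175,233.79

Line 1 (63.11, Ulador, 1,902 units, €189,648.42):
Base rate for 63.11 is 4.5% + €3.59/unit.
63.11 has an FTA preferential rate, but origin Ulador is not Tyray; base rate stands.
Additional duty on 63.11 from Ulador: +47%. Applied ad valorem rate: 4.5% + 47% = 51.5%.
Duty = €189,648.42 × 51.5% + 1,902 × €3.59 = €104,497.12.
Line 2 (62.94, Ulador, 1,493 m², €364,456.23):
Base rate for 62.94 is 11.5% + €0.31/m².
Duty = €364,456.23 × 11.5% + 1,493 × €0.31 = €42,375.30.
Line 3 (85.38, Tyray, 3,209 kg, €476,376.05):
Code 85.38 is under a tariff-rate quota (threshold 2,849 kg). In-quota: 2,849 kg at 5%; over-quota: 360 kg at 13.5%.
Pro-rata value split: in-quota = €476,376.05 × 2,849/3,209 = €422,934.05; over-quota = €476,376.05 − €422,934.05 = €53,442.00.
In-quota duty = €422,934.05 × 5% = €21,146.70. Over-quota duty = €53,442.00 × 13.5% = €7,214.67.
Line duty = €21,146.70 + €7,214.67 = €28,361.37.
Total = €104,497.12 + €42,375.30 + €28,361.37 = €175,233.79.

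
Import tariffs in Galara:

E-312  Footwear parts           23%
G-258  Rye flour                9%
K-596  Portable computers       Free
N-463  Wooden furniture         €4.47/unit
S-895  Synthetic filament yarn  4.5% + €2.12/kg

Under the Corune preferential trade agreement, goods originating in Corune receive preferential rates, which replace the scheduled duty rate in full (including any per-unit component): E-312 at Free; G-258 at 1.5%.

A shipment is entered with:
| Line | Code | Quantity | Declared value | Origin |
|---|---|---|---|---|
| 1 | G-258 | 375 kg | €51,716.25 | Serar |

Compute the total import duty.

Line 1 (G-258, Serar, 375 kg, €51,716.25):
Base rate for G-258 is 9%.
G-258 has an FTA preferential rate, but origin Serar is not Corune; base rate stands.
Duty = €51,716.25 × 9% = €4,654.46.

€4,654.46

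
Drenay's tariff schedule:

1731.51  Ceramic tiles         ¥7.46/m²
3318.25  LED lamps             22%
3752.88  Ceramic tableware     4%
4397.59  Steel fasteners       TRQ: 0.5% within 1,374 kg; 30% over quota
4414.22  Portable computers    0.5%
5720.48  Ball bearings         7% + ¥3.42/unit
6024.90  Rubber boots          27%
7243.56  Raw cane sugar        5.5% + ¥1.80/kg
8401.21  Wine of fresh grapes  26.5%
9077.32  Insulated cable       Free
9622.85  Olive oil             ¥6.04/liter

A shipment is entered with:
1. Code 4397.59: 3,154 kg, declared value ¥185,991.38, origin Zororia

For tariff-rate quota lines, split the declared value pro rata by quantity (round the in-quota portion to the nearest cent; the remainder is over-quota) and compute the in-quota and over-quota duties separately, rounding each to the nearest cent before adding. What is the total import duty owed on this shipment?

¥31,895.10

Line 1 (4397.59, Zororia, 3,154 kg, ¥185,991.38):
Code 4397.59 is under a tariff-rate quota (threshold 1,374 kg). In-quota: 1,374 kg at 0.5%; over-quota: 1,780 kg at 30%.
Pro-rata value split: in-quota = ¥185,991.38 × 1,374/3,154 = ¥81,024.78; over-quota = ¥185,991.38 − ¥81,024.78 = ¥104,966.60.
In-quota duty = ¥81,024.78 × 0.5% = ¥405.12. Over-quota duty = ¥104,966.60 × 30% = ¥31,489.98.
Line duty = ¥405.12 + ¥31,489.98 = ¥31,895.10.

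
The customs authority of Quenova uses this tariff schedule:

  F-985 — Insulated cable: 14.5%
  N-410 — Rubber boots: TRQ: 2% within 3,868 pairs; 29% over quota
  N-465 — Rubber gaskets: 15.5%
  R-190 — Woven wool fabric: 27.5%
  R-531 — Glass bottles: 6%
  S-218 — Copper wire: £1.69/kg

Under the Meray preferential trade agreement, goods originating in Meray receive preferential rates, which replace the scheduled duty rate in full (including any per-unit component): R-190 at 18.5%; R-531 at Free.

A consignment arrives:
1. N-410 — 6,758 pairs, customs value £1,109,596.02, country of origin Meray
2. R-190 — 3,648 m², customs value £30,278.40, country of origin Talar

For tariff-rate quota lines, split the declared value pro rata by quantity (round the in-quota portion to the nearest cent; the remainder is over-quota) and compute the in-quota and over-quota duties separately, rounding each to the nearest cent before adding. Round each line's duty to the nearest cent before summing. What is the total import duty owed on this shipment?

£158,635.94

Line 1 (N-410, Meray, 6,758 pairs, £1,109,596.02):
Code N-410 is under a tariff-rate quota (threshold 3,868 pairs). In-quota: 3,868 pairs at 2%; over-quota: 2,890 pairs at 29%.
Pro-rata value split: in-quota = £1,109,596.02 × 3,868/6,758 = £635,086.92; over-quota = £1,109,596.02 − £635,086.92 = £474,509.10.
In-quota duty = £635,086.92 × 2% = £12,701.74. Over-quota duty = £474,509.10 × 29% = £137,607.64.
Line duty = £12,701.74 + £137,607.64 = £150,309.38.
Line 2 (R-190, Talar, 3,648 m², £30,278.40):
Base rate for R-190 is 27.5%.
R-190 has an FTA preferential rate, but origin Talar is not Meray; base rate stands.
Duty = £30,278.40 × 27.5% = £8,326.56.
Total = £150,309.38 + £8,326.56 = £158,635.94.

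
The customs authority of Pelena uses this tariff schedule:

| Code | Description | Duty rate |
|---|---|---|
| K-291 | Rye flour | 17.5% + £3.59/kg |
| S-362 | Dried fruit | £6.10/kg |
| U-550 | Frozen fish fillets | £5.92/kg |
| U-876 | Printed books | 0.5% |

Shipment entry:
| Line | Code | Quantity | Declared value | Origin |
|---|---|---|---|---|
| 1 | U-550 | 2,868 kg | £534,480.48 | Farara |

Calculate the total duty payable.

Line 1 (U-550, Farara, 2,868 kg, £534,480.48):
Base rate for U-550 is £5.92/kg.
Duty = 2,868 × £5.92 = £16,978.56.

£16,978.56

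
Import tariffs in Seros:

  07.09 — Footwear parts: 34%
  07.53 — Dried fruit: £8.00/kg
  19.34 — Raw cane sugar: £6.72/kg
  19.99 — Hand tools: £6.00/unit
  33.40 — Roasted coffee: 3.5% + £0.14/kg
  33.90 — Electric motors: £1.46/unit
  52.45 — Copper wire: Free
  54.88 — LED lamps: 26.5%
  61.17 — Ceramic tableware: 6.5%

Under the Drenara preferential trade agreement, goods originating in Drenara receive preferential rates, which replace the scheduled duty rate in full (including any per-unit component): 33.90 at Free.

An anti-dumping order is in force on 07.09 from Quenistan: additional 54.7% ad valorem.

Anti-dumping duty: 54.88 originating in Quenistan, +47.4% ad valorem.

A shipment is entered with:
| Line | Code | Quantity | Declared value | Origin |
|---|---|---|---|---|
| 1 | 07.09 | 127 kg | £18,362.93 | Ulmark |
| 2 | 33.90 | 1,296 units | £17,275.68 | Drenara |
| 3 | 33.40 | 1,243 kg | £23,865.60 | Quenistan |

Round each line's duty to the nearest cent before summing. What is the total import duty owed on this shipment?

£7,252.72

Line 1 (07.09, Ulmark, 127 kg, £18,362.93):
Base rate for 07.09 is 34%.
The additional-duty order on 07.09 targets Quenistan, not Ulmark; it does not apply.
Duty = £18,362.93 × 34% = £6,243.40.
Line 2 (33.90, Drenara, 1,296 units, £17,275.68):
Base rate for 33.90 is £1.46/unit.
Origin Drenara qualifies under the Seros–Drenara agreement and 33.90 is covered: preferential rate Free applies instead.
Duty = £17,275.68 × 0% = £0.00.
Line 3 (33.40, Quenistan, 1,243 kg, £23,865.60):
Base rate for 33.40 is 3.5% + £0.14/kg.
Duty = £23,865.60 × 3.5% + 1,243 × £0.14 = £1,009.32.
Total = £6,243.40 + £0.00 + £1,009.32 = £7,252.72.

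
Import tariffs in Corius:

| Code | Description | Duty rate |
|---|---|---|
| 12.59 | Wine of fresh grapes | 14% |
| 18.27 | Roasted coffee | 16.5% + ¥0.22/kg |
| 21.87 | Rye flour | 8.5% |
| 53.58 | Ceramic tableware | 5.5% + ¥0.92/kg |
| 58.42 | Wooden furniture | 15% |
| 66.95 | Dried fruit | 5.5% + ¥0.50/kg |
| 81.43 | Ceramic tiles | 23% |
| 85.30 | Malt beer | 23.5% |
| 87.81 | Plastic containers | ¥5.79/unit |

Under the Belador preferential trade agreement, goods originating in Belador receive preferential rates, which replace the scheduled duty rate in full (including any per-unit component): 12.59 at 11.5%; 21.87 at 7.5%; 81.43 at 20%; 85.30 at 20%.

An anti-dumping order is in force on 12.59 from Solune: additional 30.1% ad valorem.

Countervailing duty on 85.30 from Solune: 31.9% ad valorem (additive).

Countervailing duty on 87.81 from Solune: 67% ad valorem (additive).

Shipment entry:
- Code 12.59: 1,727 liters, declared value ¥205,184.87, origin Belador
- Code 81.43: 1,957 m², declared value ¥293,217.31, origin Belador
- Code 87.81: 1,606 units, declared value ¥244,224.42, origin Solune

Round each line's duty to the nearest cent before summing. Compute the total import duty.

¥255,168.82

Line 1 (12.59, Belador, 1,727 liters, ¥205,184.87):
Base rate for 12.59 is 14%.
Origin Belador qualifies under the Corius–Belador agreement and 12.59 is covered: preferential rate 11.5% applies instead.
The additional-duty order on 12.59 targets Solune, not Belador; it does not apply.
Duty = ¥205,184.87 × 11.5% = ¥23,596.26.
Line 2 (81.43, Belador, 1,957 m², ¥293,217.31):
Base rate for 81.43 is 23%.
Origin Belador qualifies under the Corius–Belador agreement and 81.43 is covered: preferential rate 20% applies instead.
Duty = ¥293,217.31 × 20% = ¥58,643.46.
Line 3 (87.81, Solune, 1,606 units, ¥244,224.42):
Base rate for 87.81 is ¥5.79/unit.
Additional duty on 87.81 from Solune: +67% ad valorem. Applied ad valorem rate = 67%.
Duty = ¥244,224.42 × 67% + 1,606 × ¥5.79 = ¥172,929.10.
Total = ¥23,596.26 + ¥58,643.46 + ¥172,929.10 = ¥255,168.82.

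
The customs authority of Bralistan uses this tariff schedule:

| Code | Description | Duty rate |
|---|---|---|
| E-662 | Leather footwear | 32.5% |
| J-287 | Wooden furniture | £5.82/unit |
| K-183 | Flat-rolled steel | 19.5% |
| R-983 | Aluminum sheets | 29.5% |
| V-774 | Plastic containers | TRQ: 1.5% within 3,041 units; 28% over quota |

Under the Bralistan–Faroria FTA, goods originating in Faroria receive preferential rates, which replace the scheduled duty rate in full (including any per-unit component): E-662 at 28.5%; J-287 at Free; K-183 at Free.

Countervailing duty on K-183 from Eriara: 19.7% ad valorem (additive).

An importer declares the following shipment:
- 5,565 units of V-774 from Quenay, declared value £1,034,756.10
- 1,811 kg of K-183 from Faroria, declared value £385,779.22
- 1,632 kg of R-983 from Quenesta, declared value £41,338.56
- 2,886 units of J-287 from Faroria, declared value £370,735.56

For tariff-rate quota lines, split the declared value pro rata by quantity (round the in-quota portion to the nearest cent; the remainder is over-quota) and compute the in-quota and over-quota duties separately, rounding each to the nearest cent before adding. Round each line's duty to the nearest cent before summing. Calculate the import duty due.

Line 1 (V-774, Quenay, 5,565 units, £1,034,756.10):
Code V-774 is under a tariff-rate quota (threshold 3,041 units). In-quota: 3,041 units at 1.5%; over-quota: 2,524 units at 28%.
Pro-rata value split: in-quota = £1,034,756.10 × 3,041/5,565 = £565,443.54; over-quota = £1,034,756.10 − £565,443.54 = £469,312.56.
In-quota duty = £565,443.54 × 1.5% = £8,481.65. Over-quota duty = £469,312.56 × 28% = £131,407.52.
Line duty = £8,481.65 + £131,407.52 = £139,889.17.
Line 2 (K-183, Faroria, 1,811 kg, £385,779.22):
Base rate for K-183 is 19.5%.
Origin Faroria qualifies under the Bralistan–Faroria agreement and K-183 is covered: preferential rate Free applies instead.
The additional-duty order on K-183 targets Eriara, not Faroria; it does not apply.
Duty = £385,779.22 × 0% = £0.00.
Line 3 (R-983, Quenesta, 1,632 kg, £41,338.56):
Base rate for R-983 is 29.5%.
Duty = £41,338.56 × 29.5% = £12,194.88.
Line 4 (J-287, Faroria, 2,886 units, £370,735.56):
Base rate for J-287 is £5.82/unit.
Origin Faroria qualifies under the Bralistan–Faroria agreement and J-287 is covered: preferential rate Free applies instead.
Duty = £370,735.56 × 0% = £0.00.
Total = £139,889.17 + £0.00 + £12,194.88 + £0.00 = £152,084.05.

£152,084.05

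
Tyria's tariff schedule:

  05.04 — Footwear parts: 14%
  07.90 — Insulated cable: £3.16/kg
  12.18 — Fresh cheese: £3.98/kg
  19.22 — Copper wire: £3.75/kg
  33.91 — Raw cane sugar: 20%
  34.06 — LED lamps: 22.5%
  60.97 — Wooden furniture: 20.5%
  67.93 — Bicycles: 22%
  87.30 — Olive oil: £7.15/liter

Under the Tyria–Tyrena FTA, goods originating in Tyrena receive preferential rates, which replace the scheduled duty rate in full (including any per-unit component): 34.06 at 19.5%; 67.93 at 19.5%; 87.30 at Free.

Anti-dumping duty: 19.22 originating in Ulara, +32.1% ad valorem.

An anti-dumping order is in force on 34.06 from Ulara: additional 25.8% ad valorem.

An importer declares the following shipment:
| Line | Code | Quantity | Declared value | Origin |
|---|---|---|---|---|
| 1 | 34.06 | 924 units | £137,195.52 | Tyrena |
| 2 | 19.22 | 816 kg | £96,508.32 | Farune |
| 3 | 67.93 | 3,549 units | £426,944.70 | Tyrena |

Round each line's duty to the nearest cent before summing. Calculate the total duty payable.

£113,067.35

Line 1 (34.06, Tyrena, 924 units, £137,195.52):
Base rate for 34.06 is 22.5%.
Origin Tyrena qualifies under the Tyria–Tyrena agreement and 34.06 is covered: preferential rate 19.5% applies instead.
The additional-duty order on 34.06 targets Ulara, not Tyrena; it does not apply.
Duty = £137,195.52 × 19.5% = £26,753.13.
Line 2 (19.22, Farune, 816 kg, £96,508.32):
Base rate for 19.22 is £3.75/kg.
The additional-duty order on 19.22 targets Ulara, not Farune; it does not apply.
Duty = 816 × £3.75 = £3,060.00.
Line 3 (67.93, Tyrena, 3,549 units, £426,944.70):
Base rate for 67.93 is 22%.
Origin Tyrena qualifies under the Tyria–Tyrena agreement and 67.93 is covered: preferential rate 19.5% applies instead.
Duty = £426,944.70 × 19.5% = £83,254.22.
Total = £26,753.13 + £3,060.00 + £83,254.22 = £113,067.35.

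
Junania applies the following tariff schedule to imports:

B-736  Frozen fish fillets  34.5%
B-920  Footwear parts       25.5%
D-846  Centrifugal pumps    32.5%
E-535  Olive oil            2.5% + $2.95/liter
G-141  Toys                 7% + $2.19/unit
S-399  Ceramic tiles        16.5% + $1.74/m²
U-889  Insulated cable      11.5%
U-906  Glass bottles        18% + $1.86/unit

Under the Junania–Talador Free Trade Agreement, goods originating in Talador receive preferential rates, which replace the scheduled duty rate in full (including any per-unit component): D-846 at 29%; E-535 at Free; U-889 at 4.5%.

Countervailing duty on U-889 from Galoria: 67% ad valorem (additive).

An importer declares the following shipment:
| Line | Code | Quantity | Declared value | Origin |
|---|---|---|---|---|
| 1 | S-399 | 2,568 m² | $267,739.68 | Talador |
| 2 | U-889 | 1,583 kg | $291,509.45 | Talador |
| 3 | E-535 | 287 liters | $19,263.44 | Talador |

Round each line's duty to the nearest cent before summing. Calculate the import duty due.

$61,763.30

Line 1 (S-399, Talador, 2,568 m², $267,739.68):
Base rate for S-399 is 16.5% + $1.74/m².
Origin Talador is the FTA partner but S-399 is not on the preference list; base rate stands.
Duty = $267,739.68 × 16.5% + 2,568 × $1.74 = $48,645.37.
Line 2 (U-889, Talador, 1,583 kg, $291,509.45):
Base rate for U-889 is 11.5%.
Origin Talador qualifies under the Junania–Talador agreement and U-889 is covered: preferential rate 4.5% applies instead.
The additional-duty order on U-889 targets Galoria, not Talador; it does not apply.
Duty = $291,509.45 × 4.5% = $13,117.93.
Line 3 (E-535, Talador, 287 liters, $19,263.44):
Base rate for E-535 is 2.5% + $2.95/liter.
Origin Talador qualifies under the Junania–Talador agreement and E-535 is covered: preferential rate Free applies instead.
Duty = $19,263.44 × 0% = $0.00.
Total = $48,645.37 + $13,117.93 + $0.00 = $61,763.30.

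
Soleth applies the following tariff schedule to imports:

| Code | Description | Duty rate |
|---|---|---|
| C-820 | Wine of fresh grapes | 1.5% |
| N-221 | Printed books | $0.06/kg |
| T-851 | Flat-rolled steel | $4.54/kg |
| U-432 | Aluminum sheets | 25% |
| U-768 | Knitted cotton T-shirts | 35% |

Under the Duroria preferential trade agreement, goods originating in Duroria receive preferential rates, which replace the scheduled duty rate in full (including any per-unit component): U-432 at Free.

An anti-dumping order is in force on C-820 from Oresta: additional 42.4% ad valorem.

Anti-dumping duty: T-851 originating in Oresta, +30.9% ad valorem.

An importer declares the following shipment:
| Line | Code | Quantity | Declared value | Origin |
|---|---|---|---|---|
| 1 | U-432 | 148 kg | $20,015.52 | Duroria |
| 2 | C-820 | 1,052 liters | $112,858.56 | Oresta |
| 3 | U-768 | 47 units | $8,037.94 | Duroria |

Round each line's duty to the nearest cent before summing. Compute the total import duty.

Line 1 (U-432, Duroria, 148 kg, $20,015.52):
Base rate for U-432 is 25%.
Origin Duroria qualifies under the Soleth–Duroria agreement and U-432 is covered: preferential rate Free applies instead.
Duty = $20,015.52 × 0% = $0.00.
Line 2 (C-820, Oresta, 1,052 liters, $112,858.56):
Base rate for C-820 is 1.5%.
Additional duty on C-820 from Oresta: +42.4%. Applied ad valorem rate: 1.5% + 42.4% = 43.9%.
Duty = $112,858.56 × 43.9% = $49,544.91.
Line 3 (U-768, Duroria, 47 units, $8,037.94):
Base rate for U-768 is 35%.
Origin Duroria is the FTA partner but U-768 is not on the preference list; base rate stands.
Duty = $8,037.94 × 35% = $2,813.28.
Total = $0.00 + $49,544.91 + $2,813.28 = $52,358.19.

$52,358.19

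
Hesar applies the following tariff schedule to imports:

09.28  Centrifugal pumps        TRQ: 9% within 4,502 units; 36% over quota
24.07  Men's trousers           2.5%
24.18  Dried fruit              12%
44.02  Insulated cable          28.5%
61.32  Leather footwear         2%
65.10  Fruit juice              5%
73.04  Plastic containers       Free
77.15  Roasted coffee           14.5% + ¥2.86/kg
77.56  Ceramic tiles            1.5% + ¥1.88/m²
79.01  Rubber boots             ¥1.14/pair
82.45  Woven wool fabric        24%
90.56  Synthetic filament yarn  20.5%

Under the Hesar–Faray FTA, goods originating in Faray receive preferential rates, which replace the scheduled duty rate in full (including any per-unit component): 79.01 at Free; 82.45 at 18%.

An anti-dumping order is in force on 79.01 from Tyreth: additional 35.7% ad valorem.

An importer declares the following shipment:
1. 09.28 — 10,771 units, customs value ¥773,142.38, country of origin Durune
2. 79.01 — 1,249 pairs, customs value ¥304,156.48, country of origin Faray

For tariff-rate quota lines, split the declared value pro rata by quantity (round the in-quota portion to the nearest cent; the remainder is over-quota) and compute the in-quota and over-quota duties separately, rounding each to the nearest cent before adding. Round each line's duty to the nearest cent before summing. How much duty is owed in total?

Line 1 (09.28, Durune, 10,771 units, ¥773,142.38):
Code 09.28 is under a tariff-rate quota (threshold 4,502 units). In-quota: 4,502 units at 9%; over-quota: 6,269 units at 36%.
Pro-rata value split: in-quota = ¥773,142.38 × 4,502/10,771 = ¥323,153.56; over-quota = ¥773,142.38 − ¥323,153.56 = ¥449,988.82.
In-quota duty = ¥323,153.56 × 9% = ¥29,083.82. Over-quota duty = ¥449,988.82 × 36% = ¥161,995.98.
Line duty = ¥29,083.82 + ¥161,995.98 = ¥191,079.80.
Line 2 (79.01, Faray, 1,249 pairs, ¥304,156.48):
Base rate for 79.01 is ¥1.14/pair.
Origin Faray qualifies under the Hesar–Faray agreement and 79.01 is covered: preferential rate Free applies instead.
The additional-duty order on 79.01 targets Tyreth, not Faray; it does not apply.
Duty = ¥304,156.48 × 0% = ¥0.00.
Total = ¥191,079.80 + ¥0.00 = ¥191,079.80.

¥191,079.80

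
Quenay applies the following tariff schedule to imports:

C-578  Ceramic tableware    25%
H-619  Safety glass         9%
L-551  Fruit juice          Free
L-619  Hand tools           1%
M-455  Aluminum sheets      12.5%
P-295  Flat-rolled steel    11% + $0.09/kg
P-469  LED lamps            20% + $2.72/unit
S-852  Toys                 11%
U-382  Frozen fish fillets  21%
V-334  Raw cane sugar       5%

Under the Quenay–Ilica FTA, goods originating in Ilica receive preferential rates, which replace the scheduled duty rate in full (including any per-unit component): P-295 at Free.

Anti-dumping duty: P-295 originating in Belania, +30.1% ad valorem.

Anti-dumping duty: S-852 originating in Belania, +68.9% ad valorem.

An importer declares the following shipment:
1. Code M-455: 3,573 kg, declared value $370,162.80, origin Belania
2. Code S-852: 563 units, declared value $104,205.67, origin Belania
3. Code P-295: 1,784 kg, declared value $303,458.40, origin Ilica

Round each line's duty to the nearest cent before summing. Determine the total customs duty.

$129,530.68

Line 1 (M-455, Belania, 3,573 kg, $370,162.80):
Base rate for M-455 is 12.5%.
Duty = $370,162.80 × 12.5% = $46,270.35.
Line 2 (S-852, Belania, 563 units, $104,205.67):
Base rate for S-852 is 11%.
Additional duty on S-852 from Belania: +68.9%. Applied ad valorem rate: 11% + 68.9% = 79.9%.
Duty = $104,205.67 × 79.9% = $83,260.33.
Line 3 (P-295, Ilica, 1,784 kg, $303,458.40):
Base rate for P-295 is 11% + $0.09/kg.
Origin Ilica qualifies under the Quenay–Ilica agreement and P-295 is covered: preferential rate Free applies instead.
The additional-duty order on P-295 targets Belania, not Ilica; it does not apply.
Duty = $303,458.40 × 0% = $0.00.
Total = $46,270.35 + $83,260.33 + $0.00 = $129,530.68.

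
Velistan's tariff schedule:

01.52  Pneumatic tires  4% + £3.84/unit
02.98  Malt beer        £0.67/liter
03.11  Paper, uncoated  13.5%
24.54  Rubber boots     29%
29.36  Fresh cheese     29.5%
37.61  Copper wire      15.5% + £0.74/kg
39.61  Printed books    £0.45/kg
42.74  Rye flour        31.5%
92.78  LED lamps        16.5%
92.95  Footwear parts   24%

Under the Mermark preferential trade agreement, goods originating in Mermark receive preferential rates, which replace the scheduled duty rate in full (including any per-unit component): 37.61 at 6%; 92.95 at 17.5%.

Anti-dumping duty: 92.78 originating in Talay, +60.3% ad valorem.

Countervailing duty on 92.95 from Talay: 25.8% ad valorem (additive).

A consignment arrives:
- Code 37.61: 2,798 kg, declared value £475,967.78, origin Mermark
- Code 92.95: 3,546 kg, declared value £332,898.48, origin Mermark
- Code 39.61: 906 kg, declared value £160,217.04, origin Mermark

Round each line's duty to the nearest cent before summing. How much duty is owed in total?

Line 1 (37.61, Mermark, 2,798 kg, £475,967.78):
Base rate for 37.61 is 15.5% + £0.74/kg.
Origin Mermark qualifies under the Velistan–Mermark agreement and 37.61 is covered: preferential rate 6% applies instead.
Duty = £475,967.78 × 6% = £28,558.07.
Line 2 (92.95, Mermark, 3,546 kg, £332,898.48):
Base rate for 92.95 is 24%.
Origin Mermark qualifies under the Velistan–Mermark agreement and 92.95 is covered: preferential rate 17.5% applies instead.
The additional-duty order on 92.95 targets Talay, not Mermark; it does not apply.
Duty = £332,898.48 × 17.5% = £58,257.23.
Line 3 (39.61, Mermark, 906 kg, £160,217.04):
Base rate for 39.61 is £0.45/kg.
Origin Mermark is the FTA partner but 39.61 is not on the preference list; base rate stands.
Duty = 906 × £0.45 = £407.70.
Total = £28,558.07 + £58,257.23 + £407.70 = £87,223.00.

£87,223.00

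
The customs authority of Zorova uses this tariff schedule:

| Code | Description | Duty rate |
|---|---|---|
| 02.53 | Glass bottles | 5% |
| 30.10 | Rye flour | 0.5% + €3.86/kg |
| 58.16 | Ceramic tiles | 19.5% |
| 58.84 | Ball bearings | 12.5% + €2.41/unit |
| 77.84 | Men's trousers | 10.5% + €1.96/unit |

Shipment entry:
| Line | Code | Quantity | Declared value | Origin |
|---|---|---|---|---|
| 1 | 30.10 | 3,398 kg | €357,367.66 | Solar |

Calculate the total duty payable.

Line 1 (30.10, Solar, 3,398 kg, €357,367.66):
Base rate for 30.10 is 0.5% + €3.86/kg.
Duty = €357,367.66 × 0.5% + 3,398 × €3.86 = €14,903.12.

€14,903.12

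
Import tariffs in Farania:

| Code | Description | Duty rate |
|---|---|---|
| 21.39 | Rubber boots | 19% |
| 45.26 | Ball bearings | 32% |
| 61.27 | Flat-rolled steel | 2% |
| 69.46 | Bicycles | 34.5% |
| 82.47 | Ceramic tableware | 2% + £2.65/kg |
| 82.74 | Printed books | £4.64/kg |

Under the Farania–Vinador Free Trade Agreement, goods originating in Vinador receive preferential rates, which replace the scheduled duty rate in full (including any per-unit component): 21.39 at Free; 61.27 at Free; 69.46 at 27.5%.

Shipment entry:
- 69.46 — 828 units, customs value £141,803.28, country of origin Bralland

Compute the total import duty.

£48,922.13

Line 1 (69.46, Bralland, 828 units, £141,803.28):
Base rate for 69.46 is 34.5%.
69.46 has an FTA preferential rate, but origin Bralland is not Vinador; base rate stands.
Duty = £141,803.28 × 34.5% = £48,922.13.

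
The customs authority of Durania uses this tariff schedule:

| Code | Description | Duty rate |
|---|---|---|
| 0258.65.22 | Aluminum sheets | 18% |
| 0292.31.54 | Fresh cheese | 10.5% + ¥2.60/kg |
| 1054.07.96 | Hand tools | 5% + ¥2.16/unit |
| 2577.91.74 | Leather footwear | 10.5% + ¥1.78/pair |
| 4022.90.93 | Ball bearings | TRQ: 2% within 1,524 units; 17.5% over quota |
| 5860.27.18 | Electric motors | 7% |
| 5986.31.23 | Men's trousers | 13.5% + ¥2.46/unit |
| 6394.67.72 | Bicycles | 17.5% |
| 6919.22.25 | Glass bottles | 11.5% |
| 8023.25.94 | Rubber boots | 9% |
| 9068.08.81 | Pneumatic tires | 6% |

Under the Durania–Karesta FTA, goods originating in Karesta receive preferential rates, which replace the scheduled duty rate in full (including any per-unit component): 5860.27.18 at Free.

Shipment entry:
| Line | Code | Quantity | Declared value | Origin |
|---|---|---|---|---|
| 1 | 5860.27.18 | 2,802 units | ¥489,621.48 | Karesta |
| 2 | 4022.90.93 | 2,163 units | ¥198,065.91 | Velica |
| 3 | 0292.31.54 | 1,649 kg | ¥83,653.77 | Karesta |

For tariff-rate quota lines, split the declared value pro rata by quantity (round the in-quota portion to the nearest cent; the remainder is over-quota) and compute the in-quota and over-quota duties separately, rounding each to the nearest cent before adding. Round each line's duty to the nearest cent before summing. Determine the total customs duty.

Line 1 (5860.27.18, Karesta, 2,802 units, ¥489,621.48):
Base rate for 5860.27.18 is 7%.
Origin Karesta qualifies under the Durania–Karesta agreement and 5860.27.18 is covered: preferential rate Free applies instead.
Duty = ¥489,621.48 × 0% = ¥0.00.
Line 2 (4022.90.93, Velica, 2,163 units, ¥198,065.91):
Code 4022.90.93 is under a tariff-rate quota (threshold 1,524 units). In-quota: 1,524 units at 2%; over-quota: 639 units at 17.5%.
Pro-rata value split: in-quota = ¥198,065.91 × 1,524/2,163 = ¥139,552.68; over-quota = ¥198,065.91 − ¥139,552.68 = ¥58,513.23.
In-quota duty = ¥139,552.68 × 2% = ¥2,791.05. Over-quota duty = ¥58,513.23 × 17.5% = ¥10,239.82.
Line duty = ¥2,791.05 + ¥10,239.82 = ¥13,030.87.
Line 3 (0292.31.54, Karesta, 1,649 kg, ¥83,653.77):
Base rate for 0292.31.54 is 10.5% + ¥2.60/kg.
Origin Karesta is the FTA partner but 0292.31.54 is not on the preference list; base rate stands.
Duty = ¥83,653.77 × 10.5% + 1,649 × ¥2.60 = ¥13,071.05.
Total = ¥0.00 + ¥13,030.87 + ¥13,071.05 = ¥26,101.92.

¥26,101.92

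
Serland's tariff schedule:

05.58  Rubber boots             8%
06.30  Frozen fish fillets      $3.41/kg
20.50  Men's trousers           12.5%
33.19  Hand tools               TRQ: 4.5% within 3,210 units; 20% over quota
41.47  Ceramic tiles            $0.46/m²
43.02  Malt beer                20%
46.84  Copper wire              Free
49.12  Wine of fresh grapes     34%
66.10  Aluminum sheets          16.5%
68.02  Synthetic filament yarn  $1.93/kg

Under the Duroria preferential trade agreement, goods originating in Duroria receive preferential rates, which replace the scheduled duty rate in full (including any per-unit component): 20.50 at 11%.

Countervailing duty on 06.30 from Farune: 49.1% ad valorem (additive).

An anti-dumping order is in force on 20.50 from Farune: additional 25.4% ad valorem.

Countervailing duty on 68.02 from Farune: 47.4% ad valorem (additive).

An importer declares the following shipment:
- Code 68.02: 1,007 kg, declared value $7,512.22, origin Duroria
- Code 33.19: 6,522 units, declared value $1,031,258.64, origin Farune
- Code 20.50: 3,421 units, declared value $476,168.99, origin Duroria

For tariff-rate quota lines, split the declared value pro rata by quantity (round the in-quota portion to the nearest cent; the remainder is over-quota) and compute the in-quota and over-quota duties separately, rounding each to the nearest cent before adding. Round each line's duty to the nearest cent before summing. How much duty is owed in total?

$181,901.22

Line 1 (68.02, Duroria, 1,007 kg, $7,512.22):
Base rate for 68.02 is $1.93/kg.
Origin Duroria is the FTA partner but 68.02 is not on the preference list; base rate stands.
The additional-duty order on 68.02 targets Farune, not Duroria; it does not apply.
Duty = 1,007 × $1.93 = $1,943.51.
Line 2 (33.19, Farune, 6,522 units, $1,031,258.64):
Code 33.19 is under a tariff-rate quota (threshold 3,210 units). In-quota: 3,210 units at 4.5%; over-quota: 3,312 units at 20%.
Pro-rata value split: in-quota = $1,031,258.64 × 3,210/6,522 = $507,565.20; over-quota = $1,031,258.64 − $507,565.20 = $523,693.44.
In-quota duty = $507,565.20 × 4.5% = $22,840.43. Over-quota duty = $523,693.44 × 20% = $104,738.69.
Line duty = $22,840.43 + $104,738.69 = $127,579.12.
Line 3 (20.50, Duroria, 3,421 units, $476,168.99):
Base rate for 20.50 is 12.5%.
Origin Duroria qualifies under the Serland–Duroria agreement and 20.50 is covered: preferential rate 11% applies instead.
The additional-duty order on 20.50 targets Farune, not Duroria; it does not apply.
Duty = $476,168.99 × 11% = $52,378.59.
Total = $1,943.51 + $127,579.12 + $52,378.59 = $181,901.22.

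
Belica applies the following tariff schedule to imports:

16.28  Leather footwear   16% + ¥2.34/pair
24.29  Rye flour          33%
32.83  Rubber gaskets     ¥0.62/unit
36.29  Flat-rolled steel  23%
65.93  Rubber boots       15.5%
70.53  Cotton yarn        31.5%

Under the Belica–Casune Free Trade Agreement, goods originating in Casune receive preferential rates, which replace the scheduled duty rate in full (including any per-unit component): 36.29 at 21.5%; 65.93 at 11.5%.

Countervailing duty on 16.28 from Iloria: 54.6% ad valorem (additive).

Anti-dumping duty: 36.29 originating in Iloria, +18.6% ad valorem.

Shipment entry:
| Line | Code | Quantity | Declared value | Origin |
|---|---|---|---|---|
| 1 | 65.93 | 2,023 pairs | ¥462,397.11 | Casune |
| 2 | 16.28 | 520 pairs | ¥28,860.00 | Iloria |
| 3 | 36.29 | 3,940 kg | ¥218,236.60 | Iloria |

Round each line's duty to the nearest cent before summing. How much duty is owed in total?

Line 1 (65.93, Casune, 2,023 pairs, ¥462,397.11):
Base rate for 65.93 is 15.5%.
Origin Casune qualifies under the Belica–Casune agreement and 65.93 is covered: preferential rate 11.5% applies instead.
Duty = ¥462,397.11 × 11.5% = ¥53,175.67.
Line 2 (16.28, Iloria, 520 pairs, ¥28,860.00):
Base rate for 16.28 is 16% + ¥2.34/pair.
Additional duty on 16.28 from Iloria: +54.6%. Applied ad valorem rate: 16% + 54.6% = 70.6%.
Duty = ¥28,860.00 × 70.6% + 520 × ¥2.34 = ¥21,591.96.
Line 3 (36.29, Iloria, 3,940 kg, ¥218,236.60):
Base rate for 36.29 is 23%.
36.29 has an FTA preferential rate, but origin Iloria is not Casune; base rate stands.
Additional duty on 36.29 from Iloria: +18.6%. Applied ad valorem rate: 23% + 18.6% = 41.6%.
Duty = ¥218,236.60 × 41.6% = ¥90,786.43.
Total = ¥53,175.67 + ¥21,591.96 + ¥90,786.43 = ¥165,554.06.

¥165,554.06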